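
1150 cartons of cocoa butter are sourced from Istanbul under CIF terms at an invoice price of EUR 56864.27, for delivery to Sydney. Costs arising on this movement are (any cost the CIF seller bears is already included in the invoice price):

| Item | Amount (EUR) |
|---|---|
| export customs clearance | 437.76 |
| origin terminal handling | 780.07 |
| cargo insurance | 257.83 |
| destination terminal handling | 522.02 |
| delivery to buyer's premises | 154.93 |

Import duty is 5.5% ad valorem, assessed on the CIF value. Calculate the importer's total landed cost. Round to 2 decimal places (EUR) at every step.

CIF: the seller pays costs through ocean freight and marine insurance to the destination port.
Already in the invoice (seller's account under CIF): export clearance, origin terminal, insurance — exclude.
The CIF price already equals the CIF value: 56864.27
Import duty = 56864.27 × 5.5% = 3127.53
Buyer bears: destination terminal 522.02 + delivery 154.93 + duty 3127.53 = 3804.48
Landed cost = invoice 56864.27 + 3804.48 = 60668.75

Total landed cost: EUR 60668.75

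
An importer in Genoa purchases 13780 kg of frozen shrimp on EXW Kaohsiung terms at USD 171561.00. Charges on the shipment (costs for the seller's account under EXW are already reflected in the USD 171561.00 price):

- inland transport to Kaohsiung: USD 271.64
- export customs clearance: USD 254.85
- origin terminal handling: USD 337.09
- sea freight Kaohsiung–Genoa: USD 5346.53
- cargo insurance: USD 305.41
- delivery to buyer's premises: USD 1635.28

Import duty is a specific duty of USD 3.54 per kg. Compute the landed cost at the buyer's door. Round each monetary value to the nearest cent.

Total landed cost: USD 228493.00

EXW: the seller makes goods available at their premises; the buyer bears all onward costs.
CIF value = EXW price + inland to port + export clearance + origin terminal + freight + insurance = 171561.00 + 271.64 + 254.85 + 337.09 + 5346.53 + 305.41 = 178076.52
Import duty = 13780 × 3.54 = 48781.20
Buyer bears: inland to port 271.64 + export clearance 254.85 + origin terminal 337.09 + freight 5346.53 + insurance 305.41 + delivery 1635.28 + duty 48781.20 = 56932.00
Landed cost = invoice 171561.00 + 56932.00 = 228493.00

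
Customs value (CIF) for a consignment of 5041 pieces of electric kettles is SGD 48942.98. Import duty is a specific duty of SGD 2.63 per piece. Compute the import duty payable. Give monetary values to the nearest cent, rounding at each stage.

Import duty: SGD 13257.83

Import duty = 5041 × 2.63 = 13257.83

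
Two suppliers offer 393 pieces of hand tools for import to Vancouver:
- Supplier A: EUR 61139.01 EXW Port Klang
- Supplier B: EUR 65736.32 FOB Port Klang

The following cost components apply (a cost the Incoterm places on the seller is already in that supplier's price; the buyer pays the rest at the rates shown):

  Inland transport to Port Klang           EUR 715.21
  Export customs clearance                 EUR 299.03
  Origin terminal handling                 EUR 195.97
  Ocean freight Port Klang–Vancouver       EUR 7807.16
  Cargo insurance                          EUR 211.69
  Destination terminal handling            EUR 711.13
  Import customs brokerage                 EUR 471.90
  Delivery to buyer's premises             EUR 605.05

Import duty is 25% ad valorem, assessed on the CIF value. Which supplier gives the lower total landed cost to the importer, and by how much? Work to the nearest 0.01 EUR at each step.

Supplier A is cheaper by EUR 4233.87

Supplier A (EXW):
CIF value = EXW price + inland to port + export clearance + origin terminal + freight + insurance = 61139.01 + 715.21 + 299.03 + 195.97 + 7807.16 + 211.69 = 70368.07
Import duty = 70368.07 × 25% = 17592.02
Buyer bears (A): 715.21 + 299.03 + 195.97 + 7807.16 + 211.69 + 711.13 + 471.90 + 605.05 = 11017.14
Landed cost (A) = invoice 61139.01 + 11017.14 + duty 17592.02 = 89748.17
Supplier B (FOB):
CIF value = FOB price + freight + insurance = 65736.32 + 7807.16 + 211.69 = 73755.17
Import duty = 73755.17 × 25% = 18438.79
Buyer bears (B): 7807.16 + 211.69 + 711.13 + 471.90 + 605.05 = 9806.93
Landed cost (B) = invoice 65736.32 + 9806.93 + duty 18438.79 = 93982.04
Difference = |89748.17 − 93982.04| = 4233.87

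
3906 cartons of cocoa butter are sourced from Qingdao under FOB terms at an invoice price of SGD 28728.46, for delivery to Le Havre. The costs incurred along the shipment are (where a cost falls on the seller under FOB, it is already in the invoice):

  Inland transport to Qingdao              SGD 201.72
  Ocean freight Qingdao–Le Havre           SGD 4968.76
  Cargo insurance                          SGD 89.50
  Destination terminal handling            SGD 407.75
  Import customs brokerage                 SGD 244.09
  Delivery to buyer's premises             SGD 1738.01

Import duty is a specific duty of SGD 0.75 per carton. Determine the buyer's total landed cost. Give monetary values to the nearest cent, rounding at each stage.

Total landed cost: SGD 39106.07

FOB: the seller bears costs until goods are on board at the origin port; the buyer bears freight, insurance and all costs thereafter.
Already in the invoice (seller's account under FOB): inland to port — exclude.
CIF value = FOB price + freight + insurance = 28728.46 + 4968.76 + 89.50 = 33786.72
Import duty = 3906 × 0.75 = 2929.50
Buyer bears: freight 4968.76 + insurance 89.50 + destination terminal 407.75 + brokerage 244.09 + delivery 1738.01 + duty 2929.50 = 10377.61
Landed cost = invoice 28728.46 + 10377.61 = 39106.07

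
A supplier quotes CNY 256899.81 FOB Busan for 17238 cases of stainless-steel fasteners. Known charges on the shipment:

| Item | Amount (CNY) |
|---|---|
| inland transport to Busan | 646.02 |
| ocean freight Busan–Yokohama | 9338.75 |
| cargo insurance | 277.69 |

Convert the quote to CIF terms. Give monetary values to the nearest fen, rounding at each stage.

CIF price: CNY 266516.25

Not relevant to the conversion: inland to port — on the seller under both FOB and CIF; already in the FOB price and stays in the CIF price.
From FOB to CIF, the seller additionally bears: freight, insurance.
CIF price = 256899.81 + 9338.75 + 277.69 = 266516.25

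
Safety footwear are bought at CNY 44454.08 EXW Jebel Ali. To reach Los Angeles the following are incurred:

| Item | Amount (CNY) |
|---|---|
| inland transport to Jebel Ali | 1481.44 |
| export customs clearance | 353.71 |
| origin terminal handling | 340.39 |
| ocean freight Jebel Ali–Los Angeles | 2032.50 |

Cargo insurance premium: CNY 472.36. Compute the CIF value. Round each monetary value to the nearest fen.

CIF = EXW price + pre-shipment costs + freight + insurance
CIF = 44454.08 + 1481.44 + 353.71 + 340.39 + 2032.50 + 472.36 = 49134.48

CIF value: CNY 49134.48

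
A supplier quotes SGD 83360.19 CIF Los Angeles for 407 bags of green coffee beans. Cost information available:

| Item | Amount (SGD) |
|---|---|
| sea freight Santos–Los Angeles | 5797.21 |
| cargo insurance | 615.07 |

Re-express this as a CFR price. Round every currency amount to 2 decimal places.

CFR price: SGD 82745.12

Not relevant to the conversion: freight — on the seller under both CIF and CFR; already in the CIF price and stays in the CFR price.
From CIF to CFR, the seller no longer bears: insurance.
CFR price = 83360.19 − 615.07 = 82745.12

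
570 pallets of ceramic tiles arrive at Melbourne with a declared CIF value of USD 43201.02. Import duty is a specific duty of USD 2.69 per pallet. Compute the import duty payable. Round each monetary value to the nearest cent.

Import duty: USD 1533.30

Import duty = 570 × 2.69 = 1533.30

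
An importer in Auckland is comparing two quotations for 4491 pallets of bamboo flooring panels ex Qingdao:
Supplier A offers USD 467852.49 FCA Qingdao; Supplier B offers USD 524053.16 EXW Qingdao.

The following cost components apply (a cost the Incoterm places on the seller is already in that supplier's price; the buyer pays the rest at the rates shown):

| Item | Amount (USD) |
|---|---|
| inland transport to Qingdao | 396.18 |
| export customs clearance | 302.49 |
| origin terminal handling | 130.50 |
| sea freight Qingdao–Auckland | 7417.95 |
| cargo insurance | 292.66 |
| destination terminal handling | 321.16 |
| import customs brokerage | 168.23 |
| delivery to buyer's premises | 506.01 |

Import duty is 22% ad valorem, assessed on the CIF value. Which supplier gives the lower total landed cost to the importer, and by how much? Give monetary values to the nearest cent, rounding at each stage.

Supplier A (FCA):
CIF value = FCA price + origin terminal + freight + insurance = 467852.49 + 130.50 + 7417.95 + 292.66 = 475693.60
Import duty = 475693.60 × 22% = 104652.59
Buyer bears (A): 130.50 + 7417.95 + 292.66 + 321.16 + 168.23 + 506.01 = 8836.51
Landed cost (A) = invoice 467852.49 + 8836.51 + duty 104652.59 = 581341.59
Supplier B (EXW):
CIF value = EXW price + inland to port + export clearance + origin terminal + freight + insurance = 524053.16 + 396.18 + 302.49 + 130.50 + 7417.95 + 292.66 = 532592.94
Import duty = 532592.94 × 22% = 117170.45
Buyer bears (B): 396.18 + 302.49 + 130.50 + 7417.95 + 292.66 + 321.16 + 168.23 + 506.01 = 9535.18
Landed cost (B) = invoice 524053.16 + 9535.18 + duty 117170.45 = 650758.79
Difference = |581341.59 − 650758.79| = 69417.20

Supplier A is cheaper by USD 69417.20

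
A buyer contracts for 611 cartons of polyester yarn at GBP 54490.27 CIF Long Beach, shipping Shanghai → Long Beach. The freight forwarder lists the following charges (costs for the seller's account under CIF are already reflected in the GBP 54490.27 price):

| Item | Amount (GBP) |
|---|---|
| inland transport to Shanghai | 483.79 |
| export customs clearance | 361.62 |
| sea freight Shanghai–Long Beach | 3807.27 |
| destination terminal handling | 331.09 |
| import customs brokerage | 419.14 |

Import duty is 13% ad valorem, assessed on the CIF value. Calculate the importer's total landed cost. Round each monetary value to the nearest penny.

CIF: the seller pays costs through ocean freight and marine insurance to the destination port.
Already in the invoice (seller's account under CIF): inland to port, export clearance, freight — exclude.
The CIF price already equals the CIF value: 54490.27
Import duty = 54490.27 × 13% = 7083.74
Buyer bears: destination terminal 331.09 + brokerage 419.14 + duty 7083.74 = 7833.97
Landed cost = invoice 54490.27 + 7833.97 = 62324.24

Total landed cost: GBP 62324.24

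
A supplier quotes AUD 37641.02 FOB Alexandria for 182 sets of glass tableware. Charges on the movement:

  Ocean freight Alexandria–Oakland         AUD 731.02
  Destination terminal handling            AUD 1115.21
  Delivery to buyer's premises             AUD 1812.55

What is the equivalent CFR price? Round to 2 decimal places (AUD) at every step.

Not relevant to the conversion: destination terminal, delivery — on the buyer under both terms; not part of either seller's price.
From FOB to CFR, the seller additionally bears: freight.
CFR price = 37641.02 + 731.02 = 38372.04

CFR price: AUD 38372.04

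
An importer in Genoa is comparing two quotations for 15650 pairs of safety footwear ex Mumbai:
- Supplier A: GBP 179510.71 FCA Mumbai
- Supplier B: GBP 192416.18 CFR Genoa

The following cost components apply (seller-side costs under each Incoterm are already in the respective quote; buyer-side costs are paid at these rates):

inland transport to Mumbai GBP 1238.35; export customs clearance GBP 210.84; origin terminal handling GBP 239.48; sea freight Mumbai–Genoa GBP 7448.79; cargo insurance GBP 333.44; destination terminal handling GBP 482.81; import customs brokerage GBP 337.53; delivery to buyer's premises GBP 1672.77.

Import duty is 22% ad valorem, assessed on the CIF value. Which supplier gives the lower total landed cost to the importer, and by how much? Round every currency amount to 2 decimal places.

Supplier A (FCA):
CIF value = FCA price + origin terminal + freight + insurance = 179510.71 + 239.48 + 7448.79 + 333.44 = 187532.42
Import duty = 187532.42 × 22% = 41257.13
Buyer bears (A): 239.48 + 7448.79 + 333.44 + 482.81 + 337.53 + 1672.77 = 10514.82
Landed cost (A) = invoice 179510.71 + 10514.82 + duty 41257.13 = 231282.66
Supplier B (CFR):
CIF value = CFR price + insurance = 192416.18 + 333.44 = 192749.62
Import duty = 192749.62 × 22% = 42404.92
Buyer bears (B): 333.44 + 482.81 + 337.53 + 1672.77 = 2826.55
Landed cost (B) = invoice 192416.18 + 2826.55 + duty 42404.92 = 237647.65
Difference = |231282.66 − 237647.65| = 6364.99

Supplier A is cheaper by GBP 6364.99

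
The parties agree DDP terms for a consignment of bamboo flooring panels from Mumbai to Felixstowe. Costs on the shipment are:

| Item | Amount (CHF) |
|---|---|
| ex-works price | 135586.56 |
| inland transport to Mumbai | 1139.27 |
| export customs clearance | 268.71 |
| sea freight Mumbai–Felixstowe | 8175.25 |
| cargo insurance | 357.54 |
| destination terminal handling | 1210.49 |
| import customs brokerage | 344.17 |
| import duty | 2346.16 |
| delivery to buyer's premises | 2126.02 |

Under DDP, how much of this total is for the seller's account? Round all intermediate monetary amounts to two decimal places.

DDP: the seller bears all costs including import duty.
Seller's account: goods 135586.56 + inland to port 1139.27 + export clearance 268.71 + freight 8175.25 + insurance 357.54 + destination terminal 1210.49 + brokerage 344.17 + duty 2346.16 + delivery 2126.02 = 151554.17
Buyer's account: 0.00

Seller's account: CHF 151554.17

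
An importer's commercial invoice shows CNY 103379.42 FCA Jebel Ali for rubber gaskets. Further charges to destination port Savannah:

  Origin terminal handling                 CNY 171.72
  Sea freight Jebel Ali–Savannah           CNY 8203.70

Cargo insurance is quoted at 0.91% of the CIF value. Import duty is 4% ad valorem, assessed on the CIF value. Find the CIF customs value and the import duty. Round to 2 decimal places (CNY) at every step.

CIF value: CNY 112781.15; import duty: CNY 4511.25

Let C be the CIF value. C = FCA price + pre-shipment costs + freight + 0.91% × C
C − 0.91% × C = 103379.42 + 171.72 + 8203.70
0.9909 × C = 111754.84
C = 111754.84 / 0.9909 = 112781.15
Insurance premium = 0.91% × 112781.15 = 1026.31
Import duty = 112781.15 × 4% = 4511.25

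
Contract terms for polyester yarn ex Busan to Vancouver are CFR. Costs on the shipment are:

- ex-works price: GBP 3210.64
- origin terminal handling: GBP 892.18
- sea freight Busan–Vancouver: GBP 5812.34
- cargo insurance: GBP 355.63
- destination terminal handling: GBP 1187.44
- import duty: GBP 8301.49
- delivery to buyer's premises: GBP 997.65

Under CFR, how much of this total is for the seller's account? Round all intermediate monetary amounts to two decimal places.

Seller's account: GBP 9915.16

CFR: the seller pays costs through ocean freight to the destination port, but not insurance.
Seller's account: goods 3210.64 + origin terminal 892.18 + freight 5812.34 = 9915.16
Buyer's account: insurance 355.63 + destination terminal 1187.44 + duty 8301.49 + delivery 997.65 = 10842.21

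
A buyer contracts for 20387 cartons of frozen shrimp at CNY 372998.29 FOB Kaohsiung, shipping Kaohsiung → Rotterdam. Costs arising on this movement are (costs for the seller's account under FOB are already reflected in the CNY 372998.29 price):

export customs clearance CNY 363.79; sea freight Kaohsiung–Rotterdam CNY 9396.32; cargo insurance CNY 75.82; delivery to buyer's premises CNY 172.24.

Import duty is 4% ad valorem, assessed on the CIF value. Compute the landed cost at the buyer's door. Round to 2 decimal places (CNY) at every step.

FOB: the seller bears costs until goods are on board at the origin port; the buyer bears freight, insurance and all costs thereafter.
Already in the invoice (seller's account under FOB): export clearance — exclude.
CIF value = FOB price + freight + insurance = 372998.29 + 9396.32 + 75.82 = 382470.43
Import duty = 382470.43 × 4% = 15298.82
Buyer bears: freight 9396.32 + insurance 75.82 + delivery 172.24 + duty 15298.82 = 24943.20
Landed cost = invoice 372998.29 + 24943.20 = 397941.49

Total landed cost: CNY 397941.49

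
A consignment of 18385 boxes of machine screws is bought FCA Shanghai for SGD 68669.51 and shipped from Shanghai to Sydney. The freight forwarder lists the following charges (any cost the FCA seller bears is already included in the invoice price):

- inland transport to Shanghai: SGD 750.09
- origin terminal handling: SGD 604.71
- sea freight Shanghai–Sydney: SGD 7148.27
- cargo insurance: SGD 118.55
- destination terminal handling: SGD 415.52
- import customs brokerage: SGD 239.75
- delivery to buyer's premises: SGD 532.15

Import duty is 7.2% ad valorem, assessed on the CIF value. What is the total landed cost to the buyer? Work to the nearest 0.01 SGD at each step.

FCA: the seller delivers export-cleared goods to the carrier; the buyer bears costs from that point.
Already in the invoice (seller's account under FCA): inland to port — exclude.
CIF value = FCA price + origin terminal + freight + insurance = 68669.51 + 604.71 + 7148.27 + 118.55 = 76541.04
Import duty = 76541.04 × 7.2% = 5510.95
Buyer bears: origin terminal 604.71 + freight 7148.27 + insurance 118.55 + destination terminal 415.52 + brokerage 239.75 + delivery 532.15 + duty 5510.95 = 14569.90
Landed cost = invoice 68669.51 + 14569.90 = 83239.41

Total landed cost: SGD 83239.41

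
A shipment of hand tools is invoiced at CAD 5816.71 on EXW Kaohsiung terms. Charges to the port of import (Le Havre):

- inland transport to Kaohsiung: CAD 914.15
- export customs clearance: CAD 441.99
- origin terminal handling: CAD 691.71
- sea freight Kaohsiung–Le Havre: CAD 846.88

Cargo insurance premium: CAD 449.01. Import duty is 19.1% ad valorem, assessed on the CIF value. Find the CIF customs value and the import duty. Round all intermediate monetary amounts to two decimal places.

CIF value: CAD 9160.45; import duty: CAD 1749.65

CIF = EXW price + pre-shipment costs + freight + insurance
CIF = 5816.71 + 914.15 + 441.99 + 691.71 + 846.88 + 449.01 = 9160.45
Import duty = 9160.45 × 19.1% = 1749.65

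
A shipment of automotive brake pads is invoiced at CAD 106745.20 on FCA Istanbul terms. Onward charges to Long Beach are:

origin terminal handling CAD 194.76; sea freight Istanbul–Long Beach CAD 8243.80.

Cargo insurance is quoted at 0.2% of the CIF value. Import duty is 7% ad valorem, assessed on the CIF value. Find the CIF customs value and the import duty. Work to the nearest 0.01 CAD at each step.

Let C be the CIF value. C = FCA price + pre-shipment costs + freight + 0.2% × C
C − 0.2% × C = 106745.20 + 194.76 + 8243.80
0.998 × C = 115183.76
C = 115183.76 / 0.998 = 115414.59
Insurance premium = 0.2% × 115414.59 = 230.83
Import duty = 115414.59 × 7% = 8079.02

CIF value: CAD 115414.59; import duty: CAD 8079.02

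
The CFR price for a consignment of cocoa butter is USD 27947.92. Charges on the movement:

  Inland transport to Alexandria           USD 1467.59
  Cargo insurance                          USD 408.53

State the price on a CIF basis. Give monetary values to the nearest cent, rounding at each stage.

Not relevant to the conversion: inland to port — on the seller under both CFR and CIF; already in the CFR price and stays in the CIF price.
From CFR to CIF, the seller additionally bears: insurance.
CIF price = 27947.92 + 408.53 = 28356.45

CIF price: USD 28356.45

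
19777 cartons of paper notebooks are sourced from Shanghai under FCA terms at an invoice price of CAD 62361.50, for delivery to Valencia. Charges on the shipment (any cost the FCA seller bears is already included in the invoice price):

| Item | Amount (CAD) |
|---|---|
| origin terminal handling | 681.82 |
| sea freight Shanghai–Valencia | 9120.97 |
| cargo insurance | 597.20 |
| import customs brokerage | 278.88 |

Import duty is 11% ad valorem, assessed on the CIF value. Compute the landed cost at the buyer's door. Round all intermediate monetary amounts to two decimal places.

FCA: the seller delivers export-cleared goods to the carrier; the buyer bears costs from that point.
CIF value = FCA price + origin terminal + freight + insurance = 62361.50 + 681.82 + 9120.97 + 597.20 = 72761.49
Import duty = 72761.49 × 11% = 8003.76
Buyer bears: origin terminal 681.82 + freight 9120.97 + insurance 597.20 + brokerage 278.88 + duty 8003.76 = 18682.63
Landed cost = invoice 62361.50 + 18682.63 = 81044.13

Total landed cost: CAD 81044.13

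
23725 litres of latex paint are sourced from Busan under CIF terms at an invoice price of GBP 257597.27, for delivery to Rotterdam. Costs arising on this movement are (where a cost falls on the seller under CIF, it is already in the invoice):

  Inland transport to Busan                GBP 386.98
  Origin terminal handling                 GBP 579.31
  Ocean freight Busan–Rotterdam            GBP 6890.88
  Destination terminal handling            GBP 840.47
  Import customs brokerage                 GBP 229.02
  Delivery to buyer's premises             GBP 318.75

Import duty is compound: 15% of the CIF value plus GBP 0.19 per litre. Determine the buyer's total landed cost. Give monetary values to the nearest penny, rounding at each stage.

CIF: the seller pays costs through ocean freight and marine insurance to the destination port.
Already in the invoice (seller's account under CIF): inland to port, origin terminal, freight — exclude.
The CIF price already equals the CIF value: 257597.27
Ad valorem component: 257597.27 × 15% = 38639.59
Specific component: 23725 × 0.19 = 4507.75
Import duty = 38639.59 + 4507.75 = 43147.34
Buyer bears: destination terminal 840.47 + brokerage 229.02 + delivery 318.75 + duty 43147.34 = 44535.58
Landed cost = invoice 257597.27 + 44535.58 = 302132.85

Total landed cost: GBP 302132.85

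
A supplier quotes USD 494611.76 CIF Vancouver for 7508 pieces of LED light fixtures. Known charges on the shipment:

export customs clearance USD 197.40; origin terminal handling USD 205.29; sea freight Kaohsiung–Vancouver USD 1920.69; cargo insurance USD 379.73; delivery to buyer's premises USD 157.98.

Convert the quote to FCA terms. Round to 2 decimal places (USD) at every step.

FCA price: USD 492106.05

Not relevant to the conversion: export clearance — on the seller under both CIF and FCA; already in the CIF price and stays in the FCA price. delivery — on the buyer under both terms; not part of either seller's price.
From CIF to FCA, the seller no longer bears: origin terminal, freight, insurance.
FCA price = 494611.76 − 205.29 − 1920.69 − 379.73 = 492106.05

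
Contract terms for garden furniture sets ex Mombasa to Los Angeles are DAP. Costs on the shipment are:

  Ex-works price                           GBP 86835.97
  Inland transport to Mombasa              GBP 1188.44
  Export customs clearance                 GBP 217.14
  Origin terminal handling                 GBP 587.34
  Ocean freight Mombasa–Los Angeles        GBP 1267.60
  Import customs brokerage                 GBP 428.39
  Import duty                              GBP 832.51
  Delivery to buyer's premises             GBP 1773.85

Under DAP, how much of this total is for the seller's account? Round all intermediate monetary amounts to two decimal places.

DAP: the seller bears all costs to the named destination except import duty and clearance.
Seller's account: goods 86835.97 + inland to port 1188.44 + export clearance 217.14 + origin terminal 587.34 + freight 1267.60 + delivery 1773.85 = 91870.34
Buyer's account: brokerage 428.39 + duty 832.51 = 1260.90

Seller's account: GBP 91870.34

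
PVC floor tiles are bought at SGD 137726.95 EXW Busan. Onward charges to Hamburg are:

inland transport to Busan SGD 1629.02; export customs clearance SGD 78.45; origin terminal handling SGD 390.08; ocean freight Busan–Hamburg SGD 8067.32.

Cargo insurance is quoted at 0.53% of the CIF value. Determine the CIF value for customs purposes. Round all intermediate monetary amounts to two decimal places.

Let C be the CIF value. C = EXW price + pre-shipment costs + freight + 0.53% × C
C − 0.53% × C = 137726.95 + 1629.02 + 78.45 + 390.08 + 8067.32
0.9947 × C = 147891.82
C = 147891.82 / 0.9947 = 148679.82
Insurance premium = 0.53% × 148679.82 = 788.00

CIF value: SGD 148679.82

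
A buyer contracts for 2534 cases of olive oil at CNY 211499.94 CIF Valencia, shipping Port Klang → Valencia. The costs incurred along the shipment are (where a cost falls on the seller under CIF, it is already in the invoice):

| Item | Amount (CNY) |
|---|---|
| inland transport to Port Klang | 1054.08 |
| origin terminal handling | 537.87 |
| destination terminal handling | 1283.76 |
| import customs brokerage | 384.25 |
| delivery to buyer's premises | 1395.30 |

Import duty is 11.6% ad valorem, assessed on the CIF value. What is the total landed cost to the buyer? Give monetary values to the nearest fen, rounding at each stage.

CIF: the seller pays costs through ocean freight and marine insurance to the destination port.
Already in the invoice (seller's account under CIF): inland to port, origin terminal — exclude.
The CIF price already equals the CIF value: 211499.94
Import duty = 211499.94 × 11.6% = 24533.99
Buyer bears: destination terminal 1283.76 + brokerage 384.25 + delivery 1395.30 + duty 24533.99 = 27597.30
Landed cost = invoice 211499.94 + 27597.30 = 239097.24

Total landed cost: CNY 239097.24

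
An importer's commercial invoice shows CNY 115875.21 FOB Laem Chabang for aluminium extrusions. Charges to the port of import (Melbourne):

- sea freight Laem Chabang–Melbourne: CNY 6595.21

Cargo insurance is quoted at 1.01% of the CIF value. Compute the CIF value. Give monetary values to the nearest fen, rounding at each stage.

CIF value: CNY 123719.99

Let C be the CIF value. C = FOB price + freight + 1.01% × C
C − 1.01% × C = 115875.21 + 6595.21
0.9899 × C = 122470.42
C = 122470.42 / 0.9899 = 123719.99
Insurance premium = 1.01% × 123719.99 = 1249.57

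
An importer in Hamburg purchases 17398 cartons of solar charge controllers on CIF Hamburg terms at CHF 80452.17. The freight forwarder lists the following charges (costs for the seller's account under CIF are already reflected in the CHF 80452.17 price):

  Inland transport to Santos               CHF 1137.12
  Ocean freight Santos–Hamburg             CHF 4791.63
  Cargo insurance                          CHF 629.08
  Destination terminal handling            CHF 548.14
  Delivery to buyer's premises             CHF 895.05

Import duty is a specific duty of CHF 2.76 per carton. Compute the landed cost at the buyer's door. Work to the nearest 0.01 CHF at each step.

Total landed cost: CHF 129913.84

CIF: the seller pays costs through ocean freight and marine insurance to the destination port.
Already in the invoice (seller's account under CIF): inland to port, freight, insurance — exclude.
The CIF price already equals the CIF value: 80452.17
Import duty = 17398 × 2.76 = 48018.48
Buyer bears: destination terminal 548.14 + delivery 895.05 + duty 48018.48 = 49461.67
Landed cost = invoice 80452.17 + 49461.67 = 129913.84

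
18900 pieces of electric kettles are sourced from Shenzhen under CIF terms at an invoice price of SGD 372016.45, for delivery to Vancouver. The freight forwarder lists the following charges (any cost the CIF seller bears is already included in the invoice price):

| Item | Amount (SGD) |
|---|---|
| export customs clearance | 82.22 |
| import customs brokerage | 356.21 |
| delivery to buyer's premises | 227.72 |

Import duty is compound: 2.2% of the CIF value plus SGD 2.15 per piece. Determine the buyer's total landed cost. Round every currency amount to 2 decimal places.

Total landed cost: SGD 421419.74

CIF: the seller pays costs through ocean freight and marine insurance to the destination port.
Already in the invoice (seller's account under CIF): export clearance — exclude.
The CIF price already equals the CIF value: 372016.45
Ad valorem component: 372016.45 × 2.2% = 8184.36
Specific component: 18900 × 2.15 = 40635.00
Import duty = 8184.36 + 40635.00 = 48819.36
Buyer bears: brokerage 356.21 + delivery 227.72 + duty 48819.36 = 49403.29
Landed cost = invoice 372016.45 + 49403.29 = 421419.74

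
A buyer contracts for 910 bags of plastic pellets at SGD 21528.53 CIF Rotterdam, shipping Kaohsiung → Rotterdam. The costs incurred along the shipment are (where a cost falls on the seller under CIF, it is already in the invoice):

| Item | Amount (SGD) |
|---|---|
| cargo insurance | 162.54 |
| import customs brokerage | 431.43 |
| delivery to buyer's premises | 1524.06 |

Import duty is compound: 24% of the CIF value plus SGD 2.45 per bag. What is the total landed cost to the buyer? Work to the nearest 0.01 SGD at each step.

Total landed cost: SGD 30880.37

CIF: the seller pays costs through ocean freight and marine insurance to the destination port.
Already in the invoice (seller's account under CIF): insurance — exclude.
The CIF price already equals the CIF value: 21528.53
Ad valorem component: 21528.53 × 24% = 5166.85
Specific component: 910 × 2.45 = 2229.50
Import duty = 5166.85 + 2229.50 = 7396.35
Buyer bears: brokerage 431.43 + delivery 1524.06 + duty 7396.35 = 9351.84
Landed cost = invoice 21528.53 + 9351.84 = 30880.37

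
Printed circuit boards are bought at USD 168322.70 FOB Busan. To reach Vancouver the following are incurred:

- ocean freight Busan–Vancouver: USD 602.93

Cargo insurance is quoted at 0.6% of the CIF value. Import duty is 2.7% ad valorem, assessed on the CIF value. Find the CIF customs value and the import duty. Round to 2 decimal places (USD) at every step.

CIF value: USD 169945.30; import duty: USD 4588.52

Let C be the CIF value. C = FOB price + freight + 0.6% × C
C − 0.6% × C = 168322.70 + 602.93
0.994 × C = 168925.63
C = 168925.63 / 0.994 = 169945.30
Insurance premium = 0.6% × 169945.30 = 1019.67
Import duty = 169945.30 × 2.7% = 4588.52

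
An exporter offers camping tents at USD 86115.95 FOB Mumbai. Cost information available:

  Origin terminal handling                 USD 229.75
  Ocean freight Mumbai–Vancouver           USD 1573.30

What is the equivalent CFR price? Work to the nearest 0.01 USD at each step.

Not relevant to the conversion: origin terminal — on the seller under both FOB and CFR; already in the FOB price and stays in the CFR price.
From FOB to CFR, the seller additionally bears: freight.
CFR price = 86115.95 + 1573.30 = 87689.25

CFR price: USD 87689.25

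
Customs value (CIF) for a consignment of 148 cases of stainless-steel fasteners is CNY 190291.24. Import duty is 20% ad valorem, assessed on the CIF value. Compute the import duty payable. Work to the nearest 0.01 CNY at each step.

Import duty: CNY 38058.25

Import duty = 190291.24 × 20% = 38058.25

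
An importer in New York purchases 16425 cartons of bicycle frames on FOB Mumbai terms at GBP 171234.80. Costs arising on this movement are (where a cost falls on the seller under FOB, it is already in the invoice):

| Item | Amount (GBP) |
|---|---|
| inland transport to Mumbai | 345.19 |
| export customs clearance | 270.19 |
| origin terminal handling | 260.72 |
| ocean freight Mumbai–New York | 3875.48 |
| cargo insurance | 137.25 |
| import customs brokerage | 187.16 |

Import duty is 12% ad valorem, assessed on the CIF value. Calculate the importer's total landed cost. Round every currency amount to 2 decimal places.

FOB: the seller bears costs until goods are on board at the origin port; the buyer bears freight, insurance and all costs thereafter.
Already in the invoice (seller's account under FOB): inland to port, export clearance, origin terminal — exclude.
CIF value = FOB price + freight + insurance = 171234.80 + 3875.48 + 137.25 = 175247.53
Import duty = 175247.53 × 12% = 21029.70
Buyer bears: freight 3875.48 + insurance 137.25 + brokerage 187.16 + duty 21029.70 = 25229.59
Landed cost = invoice 171234.80 + 25229.59 = 196464.39

Total landed cost: GBP 196464.39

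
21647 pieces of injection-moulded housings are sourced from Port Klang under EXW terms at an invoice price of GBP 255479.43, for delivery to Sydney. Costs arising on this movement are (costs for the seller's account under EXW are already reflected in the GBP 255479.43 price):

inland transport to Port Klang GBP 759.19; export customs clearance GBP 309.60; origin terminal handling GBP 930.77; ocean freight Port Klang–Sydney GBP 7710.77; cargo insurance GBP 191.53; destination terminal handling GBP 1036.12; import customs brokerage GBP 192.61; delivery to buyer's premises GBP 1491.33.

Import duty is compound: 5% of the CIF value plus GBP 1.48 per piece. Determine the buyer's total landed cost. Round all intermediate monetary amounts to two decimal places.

EXW: the seller makes goods available at their premises; the buyer bears all onward costs.
CIF value = EXW price + inland to port + export clearance + origin terminal + freight + insurance = 255479.43 + 759.19 + 309.60 + 930.77 + 7710.77 + 191.53 = 265381.29
Ad valorem component: 265381.29 × 5% = 13269.06
Specific component: 21647 × 1.48 = 32037.56
Import duty = 13269.06 + 32037.56 = 45306.62
Buyer bears: inland to port 759.19 + export clearance 309.60 + origin terminal 930.77 + freight 7710.77 + insurance 191.53 + destination terminal 1036.12 + brokerage 192.61 + delivery 1491.33 + duty 45306.62 = 57928.54
Landed cost = invoice 255479.43 + 57928.54 = 313407.97

Total landed cost: GBP 313407.97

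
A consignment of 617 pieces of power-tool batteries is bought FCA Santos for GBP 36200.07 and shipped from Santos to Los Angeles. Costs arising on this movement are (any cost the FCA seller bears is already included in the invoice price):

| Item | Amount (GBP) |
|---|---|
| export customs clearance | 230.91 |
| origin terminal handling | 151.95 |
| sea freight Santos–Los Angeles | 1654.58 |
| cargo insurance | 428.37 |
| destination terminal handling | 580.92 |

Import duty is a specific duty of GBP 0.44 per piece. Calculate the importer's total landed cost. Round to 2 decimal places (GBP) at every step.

Total landed cost: GBP 39287.37

FCA: the seller delivers export-cleared goods to the carrier; the buyer bears costs from that point.
Already in the invoice (seller's account under FCA): export clearance — exclude.
CIF value = FCA price + origin terminal + freight + insurance = 36200.07 + 151.95 + 1654.58 + 428.37 = 38434.97
Import duty = 617 × 0.44 = 271.48
Buyer bears: origin terminal 151.95 + freight 1654.58 + insurance 428.37 + destination terminal 580.92 + duty 271.48 = 3087.30
Landed cost = invoice 36200.07 + 3087.30 = 39287.37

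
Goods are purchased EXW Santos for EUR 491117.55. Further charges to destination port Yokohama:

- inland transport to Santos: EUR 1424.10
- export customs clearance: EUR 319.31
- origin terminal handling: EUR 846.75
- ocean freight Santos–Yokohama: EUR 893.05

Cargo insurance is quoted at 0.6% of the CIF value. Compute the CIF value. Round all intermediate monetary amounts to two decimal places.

CIF value: EUR 497586.28

Let C be the CIF value. C = EXW price + pre-shipment costs + freight + 0.6% × C
C − 0.6% × C = 491117.55 + 1424.10 + 319.31 + 846.75 + 893.05
0.994 × C = 494600.76
C = 494600.76 / 0.994 = 497586.28
Insurance premium = 0.6% × 497586.28 = 2985.52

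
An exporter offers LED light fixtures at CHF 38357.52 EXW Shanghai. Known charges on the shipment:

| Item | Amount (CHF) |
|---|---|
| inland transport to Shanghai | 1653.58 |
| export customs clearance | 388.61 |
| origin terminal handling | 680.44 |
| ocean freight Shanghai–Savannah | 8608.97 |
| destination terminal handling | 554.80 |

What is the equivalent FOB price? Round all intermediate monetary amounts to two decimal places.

Not relevant to the conversion: destination terminal, freight — on the buyer under both terms; not part of either seller's price.
From EXW to FOB, the seller additionally bears: inland to port, export clearance, origin terminal.
FOB price = 38357.52 + 1653.58 + 388.61 + 680.44 = 41080.15

FOB price: CHF 41080.15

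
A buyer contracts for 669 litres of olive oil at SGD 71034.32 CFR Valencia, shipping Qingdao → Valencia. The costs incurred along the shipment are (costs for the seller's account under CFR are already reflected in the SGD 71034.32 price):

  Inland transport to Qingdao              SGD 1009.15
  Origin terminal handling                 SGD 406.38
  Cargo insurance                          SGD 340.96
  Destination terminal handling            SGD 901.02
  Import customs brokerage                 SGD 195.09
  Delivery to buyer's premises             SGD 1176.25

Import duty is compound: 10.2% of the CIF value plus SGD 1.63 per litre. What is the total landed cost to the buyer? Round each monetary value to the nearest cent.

CFR: the seller pays costs through ocean freight to the destination port, but not insurance.
Already in the invoice (seller's account under CFR): inland to port, origin terminal — exclude.
CIF value = CFR price + insurance = 71034.32 + 340.96 = 71375.28
Ad valorem component: 71375.28 × 10.2% = 7280.28
Specific component: 669 × 1.63 = 1090.47
Import duty = 7280.28 + 1090.47 = 8370.75
Buyer bears: insurance 340.96 + destination terminal 901.02 + brokerage 195.09 + delivery 1176.25 + duty 8370.75 = 10984.07
Landed cost = invoice 71034.32 + 10984.07 = 82018.39

Total landed cost: SGD 82018.39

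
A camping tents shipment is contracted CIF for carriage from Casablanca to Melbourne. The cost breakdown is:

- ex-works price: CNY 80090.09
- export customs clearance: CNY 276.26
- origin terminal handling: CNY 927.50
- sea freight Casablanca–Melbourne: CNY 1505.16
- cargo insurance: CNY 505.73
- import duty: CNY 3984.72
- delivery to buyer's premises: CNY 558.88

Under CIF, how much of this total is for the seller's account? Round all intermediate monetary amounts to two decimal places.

Seller's account: CNY 83304.74

CIF: the seller pays costs through ocean freight and marine insurance to the destination port.
Seller's account: goods 80090.09 + export clearance 276.26 + origin terminal 927.50 + freight 1505.16 + insurance 505.73 = 83304.74
Buyer's account: duty 3984.72 + delivery 558.88 = 4543.60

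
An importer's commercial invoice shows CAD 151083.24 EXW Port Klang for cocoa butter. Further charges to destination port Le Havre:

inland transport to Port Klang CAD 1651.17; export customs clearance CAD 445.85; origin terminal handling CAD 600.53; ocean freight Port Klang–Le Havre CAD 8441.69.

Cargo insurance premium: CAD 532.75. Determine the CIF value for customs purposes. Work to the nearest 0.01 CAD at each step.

CIF value: CAD 162755.23

CIF = EXW price + pre-shipment costs + freight + insurance
CIF = 151083.24 + 1651.17 + 445.85 + 600.53 + 8441.69 + 532.75 = 162755.23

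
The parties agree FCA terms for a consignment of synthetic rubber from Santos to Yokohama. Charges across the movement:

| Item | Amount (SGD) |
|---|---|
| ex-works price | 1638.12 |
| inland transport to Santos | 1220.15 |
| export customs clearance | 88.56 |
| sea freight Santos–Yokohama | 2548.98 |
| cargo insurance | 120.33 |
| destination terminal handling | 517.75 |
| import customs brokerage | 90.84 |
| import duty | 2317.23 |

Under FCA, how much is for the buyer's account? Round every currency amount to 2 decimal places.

FCA: the seller delivers export-cleared goods to the carrier; the buyer bears costs from that point.
Seller's account: goods 1638.12 + inland to port 1220.15 + export clearance 88.56 = 2946.83
Buyer's account: freight 2548.98 + insurance 120.33 + destination terminal 517.75 + brokerage 90.84 + duty 2317.23 = 5595.13

Buyer's account: SGD 5595.13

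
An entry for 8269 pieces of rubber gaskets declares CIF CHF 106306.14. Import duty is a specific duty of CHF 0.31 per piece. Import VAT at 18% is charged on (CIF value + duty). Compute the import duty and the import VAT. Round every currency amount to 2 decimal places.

Import duty = 8269 × 0.31 = 2563.39
VAT base = CIF + duty = 106306.14 + 2563.39 = 108869.53
Import VAT = 108869.53 × 18% = 19596.52

Import duty: CHF 2563.39; import VAT: CHF 19596.52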